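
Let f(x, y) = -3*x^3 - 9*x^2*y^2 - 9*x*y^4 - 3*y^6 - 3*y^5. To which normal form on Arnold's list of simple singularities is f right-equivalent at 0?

The Hessian of f at 0 has rank 0. Corank 2; j^3 = -3*x^3 is a perfect cube, so E-series; the 5-jet and mu = 8 give E_8.

E8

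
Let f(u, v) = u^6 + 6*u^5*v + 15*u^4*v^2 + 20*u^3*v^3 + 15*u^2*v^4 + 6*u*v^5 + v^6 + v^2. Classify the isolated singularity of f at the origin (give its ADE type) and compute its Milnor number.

Type A5, Milnor number mu = 5.

The Hessian of f at 0 is [[0, 0], [0, 2]] with rank 1, so corank 1. A Groebner basis of the Jacobian ideal J(f) in C{u,v} is {u^5, v}; counting standard monomials gives mu = 5. Corank 1: A-series; mu = 5 gives A_5.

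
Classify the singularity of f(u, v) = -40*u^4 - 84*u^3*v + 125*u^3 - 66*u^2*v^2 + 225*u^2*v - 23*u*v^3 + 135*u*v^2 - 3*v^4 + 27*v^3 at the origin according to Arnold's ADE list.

E_7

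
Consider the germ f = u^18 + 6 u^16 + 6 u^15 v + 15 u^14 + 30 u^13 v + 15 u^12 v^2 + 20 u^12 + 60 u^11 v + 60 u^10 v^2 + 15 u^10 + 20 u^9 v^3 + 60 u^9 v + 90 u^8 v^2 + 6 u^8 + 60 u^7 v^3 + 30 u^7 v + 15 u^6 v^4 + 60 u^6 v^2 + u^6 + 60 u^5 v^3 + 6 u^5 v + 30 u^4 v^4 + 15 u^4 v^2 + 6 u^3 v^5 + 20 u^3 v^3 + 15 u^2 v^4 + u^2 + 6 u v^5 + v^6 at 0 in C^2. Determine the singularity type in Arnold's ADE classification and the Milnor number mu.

Type A5, Milnor number mu = 5.

The Hessian of f at 0 has rank 1. Corank 1: A-series; mu = 5 gives A_5.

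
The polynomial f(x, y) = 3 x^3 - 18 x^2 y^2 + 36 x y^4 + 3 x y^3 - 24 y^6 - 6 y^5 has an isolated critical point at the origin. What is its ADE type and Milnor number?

Type E_{7}, Milnor number mu = 7.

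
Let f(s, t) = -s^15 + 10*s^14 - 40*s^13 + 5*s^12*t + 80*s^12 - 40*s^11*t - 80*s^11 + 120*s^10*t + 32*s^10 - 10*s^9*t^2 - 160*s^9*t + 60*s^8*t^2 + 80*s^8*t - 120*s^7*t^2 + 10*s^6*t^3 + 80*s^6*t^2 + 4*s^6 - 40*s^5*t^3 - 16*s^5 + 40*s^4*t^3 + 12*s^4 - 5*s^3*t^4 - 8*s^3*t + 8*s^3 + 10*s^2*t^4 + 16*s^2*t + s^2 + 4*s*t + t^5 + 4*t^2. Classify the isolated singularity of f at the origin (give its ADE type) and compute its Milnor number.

Type A_{4}, Milnor number mu = 4.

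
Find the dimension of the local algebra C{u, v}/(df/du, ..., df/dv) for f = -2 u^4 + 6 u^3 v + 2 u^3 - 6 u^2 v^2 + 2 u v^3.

7

The Hessian of f at 0 is [[0, 0], [0, 0]] with rank 0, so corank 2. A Groebner basis of the Jacobian ideal J(f) in C{u,v} is {3*u^2 + v^4 + v^3, u^3, u^2*v - u^2 - v^3/3, -2*u^2 + u*v^2 - 2*v^3/3}; counting standard monomials gives mu = 7. Corank 2; j^3 = 2*u^3 is a perfect cube, so E-series; the 4-jet and mu = 7 give E_7.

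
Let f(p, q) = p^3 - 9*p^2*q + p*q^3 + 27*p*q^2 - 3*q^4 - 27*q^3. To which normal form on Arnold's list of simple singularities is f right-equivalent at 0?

E_{7}

The Hessian of f at 0 is [[0, 0], [0, 0]] with rank 0, so corank 2. A Groebner basis of the Jacobian ideal J(f) in C{p,q} is {p^3 - 9*p^2*q - 162*p^2 + 972*p*q - 1458*q^2, 9*p^2 + p*q^2 - 54*p*q + 81*q^2, 3*p^2 - 18*p*q + q^3 + 27*q^2}; counting standard monomials gives mu = 7. Corank 2; j^3 = (p - 3*q)^3 is a perfect cube, so E-series; the 4-jet and mu = 7 give E_7.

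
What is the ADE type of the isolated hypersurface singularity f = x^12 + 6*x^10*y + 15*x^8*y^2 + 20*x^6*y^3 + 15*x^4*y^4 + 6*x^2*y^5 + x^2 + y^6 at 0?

The Hessian of f at 0 is [[2, 0], [0, 0]] with rank 1, so corank 1. A Groebner basis of the Jacobian ideal J(f) in C{x,y} is {y^5, x}; counting standard monomials gives mu = 5. Corank 1: A-series; mu = 5 gives A_5.

A5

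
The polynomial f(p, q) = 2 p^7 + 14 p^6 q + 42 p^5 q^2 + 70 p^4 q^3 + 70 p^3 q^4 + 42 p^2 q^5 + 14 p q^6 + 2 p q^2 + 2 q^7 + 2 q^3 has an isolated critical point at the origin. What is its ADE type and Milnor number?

Type D_8, Milnor number mu = 8.

The Hessian of f at 0 is [[0, 0], [0, 0]] with rank 0, so corank 2. A Groebner basis of the Jacobian ideal J(f) in C{p,q} is {p^6 + q^2/7, q^3, p*q + q^2}; counting standard monomials gives mu = 8. Corank 2; j^3 = 2*q^2*(p + q) has shape L^2 M (L != M), so D-series; mu = 8 gives D_8.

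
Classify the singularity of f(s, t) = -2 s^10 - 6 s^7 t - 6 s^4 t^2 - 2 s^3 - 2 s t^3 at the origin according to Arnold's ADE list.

The Hessian of f at 0 has rank 0. Corank 2; j^3 = -2*s^3 is a perfect cube, so E-series; the 4-jet and mu = 7 give E_7.

E7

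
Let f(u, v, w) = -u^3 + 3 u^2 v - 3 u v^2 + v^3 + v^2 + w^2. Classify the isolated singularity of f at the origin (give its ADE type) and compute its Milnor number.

Type A2, Milnor number mu = 2.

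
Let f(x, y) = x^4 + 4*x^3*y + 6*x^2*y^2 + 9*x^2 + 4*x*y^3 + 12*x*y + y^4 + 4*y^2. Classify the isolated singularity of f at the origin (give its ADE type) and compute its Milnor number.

Type A3, Milnor number mu = 3.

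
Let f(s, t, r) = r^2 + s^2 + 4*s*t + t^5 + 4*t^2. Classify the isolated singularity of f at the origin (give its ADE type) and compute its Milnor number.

The Hessian of f at 0 is [[2, 4, 0], [4, 8, 0], [0, 0, 2]] with rank 2, so corank 1. A Groebner basis of the Jacobian ideal J(f) in C{s,t,r} is {t^4, s + 2*t, r}; counting standard monomials gives mu = 4. Corank 1: A-series; mu = 4 gives A_4.

Type A_{4}, Milnor number mu = 4.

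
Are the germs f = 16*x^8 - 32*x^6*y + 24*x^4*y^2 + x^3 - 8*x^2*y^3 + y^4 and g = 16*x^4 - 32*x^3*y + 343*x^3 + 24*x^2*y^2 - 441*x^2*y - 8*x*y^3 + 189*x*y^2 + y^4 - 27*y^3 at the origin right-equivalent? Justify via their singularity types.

The Hessian of f at 0 is [[0, 0], [0, 0]] with rank 0, so corank 2. A Groebner basis of the Jacobian ideal J(f) in C{x,y} is {y^3, x^2}; counting standard monomials gives mu = 6. Corank 2; j^3 = x^3 is a perfect cube, so E-series; the 4-jet and mu = 6 give E_6. The Hessian of g at 0 is [[0, 0], [0, 0]] with rank 0, so corank 2. A Groebner basis of the Jacobian ideal J(g) in C{x,y} is {y^4, x*y^2 - 19*y^3/42, x^2 - 6*x*y/7 + 9*y^2/49}; counting standard monomials gives mu = 6. Corank 2; j^3 = (7*x - 3*y)^3 is a perfect cube, so E-series; the 4-jet and mu = 6 give E_6. Both have type E_6, hence right-equivalent.

Yes.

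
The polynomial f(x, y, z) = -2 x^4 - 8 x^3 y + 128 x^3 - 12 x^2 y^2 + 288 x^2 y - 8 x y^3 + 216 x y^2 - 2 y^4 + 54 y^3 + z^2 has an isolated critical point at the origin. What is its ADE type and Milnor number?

The Hessian of f at 0 is [[0, 0, 0], [0, 0, 0], [0, 0, 2]] with rank 1, so corank 2. A Groebner basis of the Jacobian ideal J(f) in C{x,y,z} is {y^4, x*y^2 + 5*y^3/6, x^2 + 3*x*y/2 + 9*y^2/16, z}; counting standard monomials gives mu = 6. Corank 2; j^3 = 2*(4*x + 3*y)^3 is a perfect cube, so E-series; the 4-jet and mu = 6 give E_6.

Type E_6, Milnor number mu = 6.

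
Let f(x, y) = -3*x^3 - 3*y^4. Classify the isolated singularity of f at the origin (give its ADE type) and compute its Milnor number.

Type E6, Milnor number mu = 6.

The Hessian of f at 0 is [[0, 0], [0, 0]] with rank 0, so corank 2. A Groebner basis of the Jacobian ideal J(f) in C{x,y} is {y^3, x^2}; counting standard monomials gives mu = 6. Corank 2; j^3 = -3*x^3 is a perfect cube, so E-series; the 4-jet and mu = 6 give E_6.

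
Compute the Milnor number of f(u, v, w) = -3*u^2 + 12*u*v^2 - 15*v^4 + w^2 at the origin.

3

The Hessian of f at 0 has rank 2. Corank 1: A-series; mu = 3 gives A_3.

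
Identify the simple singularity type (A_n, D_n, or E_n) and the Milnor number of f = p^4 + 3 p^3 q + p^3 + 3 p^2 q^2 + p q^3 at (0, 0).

The Hessian of f at 0 has rank 0. Corank 2; j^3 = p^3 is a perfect cube, so E-series; the 4-jet and mu = 7 give E_7.

Type E7, Milnor number mu = 7.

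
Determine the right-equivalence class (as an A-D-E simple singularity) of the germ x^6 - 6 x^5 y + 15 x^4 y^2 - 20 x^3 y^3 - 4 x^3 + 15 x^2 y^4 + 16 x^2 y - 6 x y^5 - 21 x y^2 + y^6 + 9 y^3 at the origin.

The Hessian of f at 0 has rank 0. Corank 2; j^3 = -(x - y)*(2*x - 3*y)^2 has shape L^2 M (L != M), so D-series; mu = 7 gives D_7.

D_{7}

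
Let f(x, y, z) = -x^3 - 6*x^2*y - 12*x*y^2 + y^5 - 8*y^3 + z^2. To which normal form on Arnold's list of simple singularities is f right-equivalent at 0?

E_8

The Hessian of f at 0 has rank 1. Corank 2; j^3 = -(x + 2*y)^3 is a perfect cube, so E-series; the 5-jet and mu = 8 give E_8.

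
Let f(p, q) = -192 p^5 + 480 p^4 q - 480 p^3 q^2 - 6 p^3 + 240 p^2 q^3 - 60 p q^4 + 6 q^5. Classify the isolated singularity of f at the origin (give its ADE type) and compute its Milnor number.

The Hessian of f at 0 has rank 0. Corank 2; j^3 = -6*p^3 is a perfect cube, so E-series; the 5-jet and mu = 8 give E_8.

Type E8, Milnor number mu = 8.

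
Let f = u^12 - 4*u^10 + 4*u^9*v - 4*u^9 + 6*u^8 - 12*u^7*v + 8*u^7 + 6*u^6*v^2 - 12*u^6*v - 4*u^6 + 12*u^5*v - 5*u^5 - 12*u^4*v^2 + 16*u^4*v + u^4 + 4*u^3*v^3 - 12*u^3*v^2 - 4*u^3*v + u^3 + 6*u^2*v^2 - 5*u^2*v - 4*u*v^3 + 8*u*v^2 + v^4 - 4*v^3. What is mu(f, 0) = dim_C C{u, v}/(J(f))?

5

The Hessian of f at 0 has rank 0. Corank 2; j^3 = (u - 2*v)^2*(u - v) has shape L^2 M (L != M), so D-series; mu = 5 gives D_5.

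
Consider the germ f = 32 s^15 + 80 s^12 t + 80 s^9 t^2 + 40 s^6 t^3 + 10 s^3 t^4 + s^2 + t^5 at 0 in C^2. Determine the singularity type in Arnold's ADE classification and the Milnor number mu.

The Hessian of f at 0 is [[2, 0], [0, 0]] with rank 1, so corank 1. A Groebner basis of the Jacobian ideal J(f) in C{s,t} is {t^4, s}; counting standard monomials gives mu = 4. Corank 1: A-series; mu = 4 gives A_4.

Type A_{4}, Milnor number mu = 4.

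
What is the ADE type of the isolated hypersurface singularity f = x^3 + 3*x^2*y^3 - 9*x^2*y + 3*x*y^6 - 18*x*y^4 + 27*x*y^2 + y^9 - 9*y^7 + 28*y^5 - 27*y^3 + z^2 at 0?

The Hessian of f at 0 has rank 1. Corank 2; j^3 = (x - 3*y)^3 is a perfect cube, so E-series; the 5-jet and mu = 8 give E_8.

E8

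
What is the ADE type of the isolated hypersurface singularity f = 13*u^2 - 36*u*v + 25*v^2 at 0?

A1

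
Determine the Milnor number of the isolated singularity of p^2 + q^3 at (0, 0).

2

The Hessian of f at 0 is [[2, 0], [0, 0]] with rank 1, so corank 1. A Groebner basis of the Jacobian ideal J(f) in C{p,q} is {q^2, p}; counting standard monomials gives mu = 2. Corank 1: A-series; mu = 2 gives A_2.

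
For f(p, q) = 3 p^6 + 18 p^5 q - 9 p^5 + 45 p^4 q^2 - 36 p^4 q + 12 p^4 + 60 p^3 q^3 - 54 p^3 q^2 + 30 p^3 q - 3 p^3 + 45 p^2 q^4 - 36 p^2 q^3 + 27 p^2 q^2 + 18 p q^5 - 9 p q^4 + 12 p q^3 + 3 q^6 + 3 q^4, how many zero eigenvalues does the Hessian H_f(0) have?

2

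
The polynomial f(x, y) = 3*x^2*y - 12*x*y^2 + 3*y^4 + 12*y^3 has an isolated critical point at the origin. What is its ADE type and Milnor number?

The Hessian of f at 0 is [[0, 0], [0, 0]] with rank 0, so corank 2. A Groebner basis of the Jacobian ideal J(f) in C{x,y} is {x^3 + 2*x^2 - 8*y^2, x^2/4 + y^3 - y^2, x*y - 2*y^2}; counting standard monomials gives mu = 5. Corank 2; j^3 = 3*y*(x - 2*y)^2 has shape L^2 M (L != M), so D-series; mu = 5 gives D_5.

Type D_{5}, Milnor number mu = 5.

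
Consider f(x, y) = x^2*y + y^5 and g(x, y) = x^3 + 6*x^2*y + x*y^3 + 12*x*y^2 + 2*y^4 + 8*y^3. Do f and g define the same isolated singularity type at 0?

No.

The Hessian of f at 0 has rank 0. Corank 2; j^3 = x^2*y has shape L^2 M (L != M), so D-series; mu = 6 gives D_6. The Hessian of g at 0 has rank 0. Corank 2; j^3 = (x + 2*y)^3 is a perfect cube, so E-series; the 4-jet and mu = 7 give E_7. f is D_6 but g is E_7, hence not right-equivalent.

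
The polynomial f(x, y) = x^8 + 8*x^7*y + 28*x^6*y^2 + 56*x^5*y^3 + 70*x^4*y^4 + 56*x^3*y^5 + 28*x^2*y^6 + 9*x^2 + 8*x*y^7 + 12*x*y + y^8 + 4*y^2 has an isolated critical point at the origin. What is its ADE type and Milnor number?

The Hessian of f at 0 is [[18, 12], [12, 8]] with rank 1, so corank 1. A Groebner basis of the Jacobian ideal J(f) in C{x,y} is {y^7, x + 2*y/3}; counting standard monomials gives mu = 7. Corank 1: A-series; mu = 7 gives A_7.

Type A_7, Milnor number mu = 7.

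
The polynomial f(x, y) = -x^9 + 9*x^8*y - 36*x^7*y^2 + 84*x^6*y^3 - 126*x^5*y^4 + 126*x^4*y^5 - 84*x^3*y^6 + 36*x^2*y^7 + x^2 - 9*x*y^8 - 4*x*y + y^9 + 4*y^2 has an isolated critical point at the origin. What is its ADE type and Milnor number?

Type A_8, Milnor number mu = 8.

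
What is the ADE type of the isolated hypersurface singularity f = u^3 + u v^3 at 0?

E_7

The Hessian of f at 0 is [[0, 0], [0, 0]] with rank 0, so corank 2. A Groebner basis of the Jacobian ideal J(f) in C{u,v} is {u^3, u*v^2, 3*u^2 + v^3}; counting standard monomials gives mu = 7. Corank 2; j^3 = u^3 is a perfect cube, so E-series; the 4-jet and mu = 7 give E_7.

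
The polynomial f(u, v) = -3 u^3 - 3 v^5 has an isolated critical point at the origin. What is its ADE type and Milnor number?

Type E8, Milnor number mu = 8.

The Hessian of f at 0 has rank 0. Corank 2; j^3 = -3*u^3 is a perfect cube, so E-series; the 5-jet and mu = 8 give E_8.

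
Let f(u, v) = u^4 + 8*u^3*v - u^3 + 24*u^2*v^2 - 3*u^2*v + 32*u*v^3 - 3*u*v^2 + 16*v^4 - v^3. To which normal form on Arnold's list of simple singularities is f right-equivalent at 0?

E_{6}

The Hessian of f at 0 is [[0, 0], [0, 0]] with rank 0, so corank 2. A Groebner basis of the Jacobian ideal J(f) in C{u,v} is {v^4, u*v^2 + 4*v^3/3, u^2 + 2*u*v + v^2}; counting standard monomials gives mu = 6. Corank 2; j^3 = -(u + v)^3 is a perfect cube, so E-series; the 4-jet and mu = 6 give E_6.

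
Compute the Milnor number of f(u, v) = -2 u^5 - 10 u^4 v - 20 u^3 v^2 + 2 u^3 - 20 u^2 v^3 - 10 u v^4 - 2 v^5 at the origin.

8

The Hessian of f at 0 is [[0, 0], [0, 0]] with rank 0, so corank 2. A Groebner basis of the Jacobian ideal J(f) in C{u,v} is {v^5, u*v^3 + v^4/4, u^2}; counting standard monomials gives mu = 8. Corank 2; j^3 = 2*u^3 is a perfect cube, so E-series; the 5-jet and mu = 8 give E_8.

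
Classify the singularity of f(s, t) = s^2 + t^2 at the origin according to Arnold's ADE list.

A_{1}

The Hessian of f at 0 has rank 2. Corank 0: nondegenerate Morse point, so A_1.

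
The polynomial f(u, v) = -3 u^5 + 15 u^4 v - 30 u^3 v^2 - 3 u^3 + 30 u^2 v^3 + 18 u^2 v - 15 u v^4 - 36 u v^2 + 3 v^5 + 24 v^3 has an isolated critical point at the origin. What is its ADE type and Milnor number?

The Hessian of f at 0 has rank 0. Corank 2; j^3 = -3*(u - 2*v)^3 is a perfect cube, so E-series; the 5-jet and mu = 8 give E_8.

Type E_{8}, Milnor number mu = 8.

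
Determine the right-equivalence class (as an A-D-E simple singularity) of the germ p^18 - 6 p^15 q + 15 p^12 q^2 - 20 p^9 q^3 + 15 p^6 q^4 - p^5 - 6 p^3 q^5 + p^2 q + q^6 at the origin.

The Hessian of f at 0 has rank 0. Corank 2; j^3 = p^2*q has shape L^2 M (L != M), so D-series; mu = 7 gives D_7.

D_{7}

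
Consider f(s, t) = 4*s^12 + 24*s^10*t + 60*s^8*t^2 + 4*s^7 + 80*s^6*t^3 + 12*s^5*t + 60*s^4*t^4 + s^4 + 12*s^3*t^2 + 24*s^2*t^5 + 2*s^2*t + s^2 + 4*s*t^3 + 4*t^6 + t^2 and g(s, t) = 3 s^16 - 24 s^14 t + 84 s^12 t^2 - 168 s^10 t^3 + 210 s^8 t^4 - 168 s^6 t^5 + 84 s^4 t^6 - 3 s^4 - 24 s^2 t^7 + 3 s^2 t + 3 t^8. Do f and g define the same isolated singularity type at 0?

No.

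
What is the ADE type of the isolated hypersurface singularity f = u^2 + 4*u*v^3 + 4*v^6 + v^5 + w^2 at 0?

The Hessian of f at 0 is [[2, 0, 0], [0, 0, 0], [0, 0, 2]] with rank 2, so corank 1. A Groebner basis of the Jacobian ideal J(f) in C{u,v,w} is {u/2 + v^3, u^2, u*v, w}; counting standard monomials gives mu = 4. Corank 1: A-series; mu = 4 gives A_4.

A_4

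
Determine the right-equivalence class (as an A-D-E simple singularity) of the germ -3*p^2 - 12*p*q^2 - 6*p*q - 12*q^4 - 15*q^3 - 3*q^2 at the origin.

The Hessian of f at 0 has rank 1. Corank 1: A-series; mu = 2 gives A_2.

A_2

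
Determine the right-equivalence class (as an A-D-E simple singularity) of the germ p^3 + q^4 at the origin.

E6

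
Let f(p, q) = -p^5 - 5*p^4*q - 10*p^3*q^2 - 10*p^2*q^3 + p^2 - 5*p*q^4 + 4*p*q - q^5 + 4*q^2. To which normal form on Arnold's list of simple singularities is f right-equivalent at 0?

A_4

The Hessian of f at 0 has rank 1. Corank 1: A-series; mu = 4 gives A_4.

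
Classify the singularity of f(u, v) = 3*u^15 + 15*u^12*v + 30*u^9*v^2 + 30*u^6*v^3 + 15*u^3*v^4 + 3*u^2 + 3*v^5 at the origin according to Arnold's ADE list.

The Hessian of f at 0 is [[6, 0], [0, 0]] with rank 1, so corank 1. A Groebner basis of the Jacobian ideal J(f) in C{u,v} is {v^4, u}; counting standard monomials gives mu = 4. Corank 1: A-series; mu = 4 gives A_4.

A_{4}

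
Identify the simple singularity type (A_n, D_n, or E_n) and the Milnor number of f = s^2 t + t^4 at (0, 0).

The Hessian of f at 0 has rank 0. Corank 2; j^3 = s^2*t has shape L^2 M (L != M), so D-series; mu = 5 gives D_5.

Type D5, Milnor number mu = 5.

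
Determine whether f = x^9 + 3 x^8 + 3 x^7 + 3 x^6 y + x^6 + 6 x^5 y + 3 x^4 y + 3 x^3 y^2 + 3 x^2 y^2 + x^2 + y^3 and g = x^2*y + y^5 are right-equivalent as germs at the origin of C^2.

No.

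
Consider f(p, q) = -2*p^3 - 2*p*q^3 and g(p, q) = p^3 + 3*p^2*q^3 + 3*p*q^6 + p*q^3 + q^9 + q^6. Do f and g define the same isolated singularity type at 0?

Yes.

The Hessian of f at 0 is [[0, 0], [0, 0]] with rank 0, so corank 2. A Groebner basis of the Jacobian ideal J(f) in C{p,q} is {p^3, p*q^2, 3*p^2 + q^3}; counting standard monomials gives mu = 7. Corank 2; j^3 = -2*p^3 is a perfect cube, so E-series; the 4-jet and mu = 7 give E_7. The Hessian of g at 0 is [[0, 0], [0, 0]] with rank 0, so corank 2. A Groebner basis of the Jacobian ideal J(g) in C{p,q} is {p^3, p*q^2, 3*p^2 + q^3}; counting standard monomials gives mu = 7. Corank 2; j^3 = p^3 is a perfect cube, so E-series; the 4-jet and mu = 7 give E_7. Both have type E_7, hence right-equivalent.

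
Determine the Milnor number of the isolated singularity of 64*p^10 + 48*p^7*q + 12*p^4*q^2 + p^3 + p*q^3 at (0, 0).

The Hessian of f at 0 has rank 0. Corank 2; j^3 = p^3 is a perfect cube, so E-series; the 4-jet and mu = 7 give E_7.

7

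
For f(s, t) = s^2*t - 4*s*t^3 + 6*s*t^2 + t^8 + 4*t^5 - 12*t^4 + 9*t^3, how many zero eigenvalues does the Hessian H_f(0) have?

2

Hessian at 0 has rank 0.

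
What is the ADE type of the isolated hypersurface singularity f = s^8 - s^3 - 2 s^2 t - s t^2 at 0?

D9

The Hessian of f at 0 has rank 0. Corank 2; j^3 = -s*(s + t)^2 has shape L^2 M (L != M), so D-series; mu = 9 gives D_9.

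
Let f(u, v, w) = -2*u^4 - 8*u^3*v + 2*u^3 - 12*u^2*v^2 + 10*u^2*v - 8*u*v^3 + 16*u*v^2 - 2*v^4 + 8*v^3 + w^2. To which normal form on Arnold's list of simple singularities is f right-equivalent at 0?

The Hessian of f at 0 has rank 1. Corank 2; j^3 = 2*(u + v)*(u + 2*v)^2 has shape L^2 M (L != M), so D-series; mu = 5 gives D_5.

D_{5}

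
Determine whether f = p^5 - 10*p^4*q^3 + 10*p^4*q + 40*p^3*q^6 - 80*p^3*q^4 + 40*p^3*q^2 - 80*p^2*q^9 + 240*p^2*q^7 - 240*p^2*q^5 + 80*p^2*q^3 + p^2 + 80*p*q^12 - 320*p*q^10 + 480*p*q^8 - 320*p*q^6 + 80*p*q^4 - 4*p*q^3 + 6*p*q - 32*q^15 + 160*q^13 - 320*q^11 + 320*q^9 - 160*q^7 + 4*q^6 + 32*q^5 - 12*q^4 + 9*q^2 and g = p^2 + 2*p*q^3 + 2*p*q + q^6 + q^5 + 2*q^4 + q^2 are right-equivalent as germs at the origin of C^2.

Yes.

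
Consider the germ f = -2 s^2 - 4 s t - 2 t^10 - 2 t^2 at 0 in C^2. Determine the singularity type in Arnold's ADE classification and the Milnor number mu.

Type A_{9}, Milnor number mu = 9.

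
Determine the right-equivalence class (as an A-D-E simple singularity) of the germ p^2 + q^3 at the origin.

A_{2}

The Hessian of f at 0 is [[2, 0], [0, 0]] with rank 1, so corank 1. A Groebner basis of the Jacobian ideal J(f) in C{p,q} is {q^2, p}; counting standard monomials gives mu = 2. Corank 1: A-series; mu = 2 gives A_2.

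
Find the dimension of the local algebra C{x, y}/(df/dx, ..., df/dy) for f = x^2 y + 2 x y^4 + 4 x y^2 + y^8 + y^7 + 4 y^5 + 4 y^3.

9

The Hessian of f at 0 has rank 0. Corank 2; j^3 = y*(x + 2*y)^2 has shape L^2 M (L != M), so D-series; mu = 9 gives D_9.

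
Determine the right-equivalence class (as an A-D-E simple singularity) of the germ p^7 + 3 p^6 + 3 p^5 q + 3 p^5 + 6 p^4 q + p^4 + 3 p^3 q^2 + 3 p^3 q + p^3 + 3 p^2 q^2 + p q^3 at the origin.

E_7

The Hessian of f at 0 is [[0, 0], [0, 0]] with rank 0, so corank 2. A Groebner basis of the Jacobian ideal J(f) in C{p,q} is {3*p^2 + q^4 + q^3, p^3, p^2*q - p^2 - q^3/3, 2*p^2 + p*q^2 + 2*q^3/3}; counting standard monomials gives mu = 7. Corank 2; j^3 = p^3 is a perfect cube, so E-series; the 4-jet and mu = 7 give E_7.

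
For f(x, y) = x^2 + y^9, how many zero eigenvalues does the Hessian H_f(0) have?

1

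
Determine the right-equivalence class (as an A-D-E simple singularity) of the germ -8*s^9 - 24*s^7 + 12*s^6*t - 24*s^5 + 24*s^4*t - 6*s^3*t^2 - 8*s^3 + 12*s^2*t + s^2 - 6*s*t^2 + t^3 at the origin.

The Hessian of f at 0 has rank 1. Corank 1: A-series; mu = 2 gives A_2.

A_2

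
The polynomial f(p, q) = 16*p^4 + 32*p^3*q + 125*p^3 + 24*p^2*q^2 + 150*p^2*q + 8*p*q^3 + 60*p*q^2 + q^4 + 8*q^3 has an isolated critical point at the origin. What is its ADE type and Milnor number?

Type E_6, Milnor number mu = 6.

The Hessian of f at 0 is [[0, 0], [0, 0]] with rank 0, so corank 2. A Groebner basis of the Jacobian ideal J(f) in C{p,q} is {q^4, p*q^2 + 13*q^3/30, p^2 + 4*p*q/5 + 4*q^2/25}; counting standard monomials gives mu = 6. Corank 2; j^3 = (5*p + 2*q)^3 is a perfect cube, so E-series; the 4-jet and mu = 6 give E_6.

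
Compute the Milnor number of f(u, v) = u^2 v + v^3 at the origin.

The Hessian of f at 0 has rank 0. Corank 2; j^3 = v*(u^2 + v^2) splits into three distinct lines over C (the quadratic factor has nonzero discriminant), so D_4.

4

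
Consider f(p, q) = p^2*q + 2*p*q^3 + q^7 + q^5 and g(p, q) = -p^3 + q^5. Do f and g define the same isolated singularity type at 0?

No.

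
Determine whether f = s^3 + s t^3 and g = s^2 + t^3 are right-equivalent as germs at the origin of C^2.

No.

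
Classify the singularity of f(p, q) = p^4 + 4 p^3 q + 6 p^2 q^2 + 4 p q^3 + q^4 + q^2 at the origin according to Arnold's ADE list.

The Hessian of f at 0 has rank 1. Corank 1: A-series; mu = 3 gives A_3.

A3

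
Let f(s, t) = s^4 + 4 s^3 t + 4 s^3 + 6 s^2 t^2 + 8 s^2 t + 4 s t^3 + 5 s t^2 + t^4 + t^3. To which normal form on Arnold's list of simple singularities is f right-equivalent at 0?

The Hessian of f at 0 is [[0, 0], [0, 0]] with rank 0, so corank 2. A Groebner basis of the Jacobian ideal J(f) in C{s,t} is {s*t^2 + 2*s*t + t^2, -4*s*t + t^3 - 2*t^2, s^2 + 3*s*t/2 + t^2/2}; counting standard monomials gives mu = 5. Corank 2; j^3 = (s + t)*(2*s + t)^2 has shape L^2 M (L != M), so D-series; mu = 5 gives D_5.

D5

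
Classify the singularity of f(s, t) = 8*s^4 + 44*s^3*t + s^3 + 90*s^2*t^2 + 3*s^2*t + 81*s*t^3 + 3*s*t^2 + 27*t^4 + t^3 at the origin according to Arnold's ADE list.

The Hessian of f at 0 has rank 0. Corank 2; j^3 = (s + t)^3 is a perfect cube, so E-series; the 4-jet and mu = 7 give E_7.

E_7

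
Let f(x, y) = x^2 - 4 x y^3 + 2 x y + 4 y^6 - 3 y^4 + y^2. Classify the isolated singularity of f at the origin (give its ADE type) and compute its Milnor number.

The Hessian of f at 0 has rank 1. Corank 1: A-series; mu = 3 gives A_3.

Type A_3, Milnor number mu = 3.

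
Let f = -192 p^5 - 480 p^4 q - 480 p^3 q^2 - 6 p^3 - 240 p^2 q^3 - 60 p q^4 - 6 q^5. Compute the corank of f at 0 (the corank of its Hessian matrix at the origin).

2

Hessian at 0 has rank 0.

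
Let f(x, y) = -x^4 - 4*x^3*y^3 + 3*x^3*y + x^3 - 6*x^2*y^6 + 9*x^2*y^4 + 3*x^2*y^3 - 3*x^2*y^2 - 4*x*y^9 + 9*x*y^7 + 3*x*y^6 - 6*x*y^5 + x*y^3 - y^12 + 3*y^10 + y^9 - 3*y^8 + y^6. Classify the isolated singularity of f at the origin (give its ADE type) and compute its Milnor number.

Type E_7, Milnor number mu = 7.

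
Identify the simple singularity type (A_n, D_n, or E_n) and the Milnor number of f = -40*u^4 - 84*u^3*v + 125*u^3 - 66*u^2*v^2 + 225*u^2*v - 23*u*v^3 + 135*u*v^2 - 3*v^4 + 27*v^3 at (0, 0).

Type E7, Milnor number mu = 7.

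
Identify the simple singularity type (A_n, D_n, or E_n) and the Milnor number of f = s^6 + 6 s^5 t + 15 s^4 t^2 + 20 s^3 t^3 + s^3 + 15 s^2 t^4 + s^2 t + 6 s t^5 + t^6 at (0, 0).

Type D_7, Milnor number mu = 7.

The Hessian of f at 0 has rank 0. Corank 2; j^3 = s^2*(s + t) has shape L^2 M (L != M), so D-series; mu = 7 gives D_7.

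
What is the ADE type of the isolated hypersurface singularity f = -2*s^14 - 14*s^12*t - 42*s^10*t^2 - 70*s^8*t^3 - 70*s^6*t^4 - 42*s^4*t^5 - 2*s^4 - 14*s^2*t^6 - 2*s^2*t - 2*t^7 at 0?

D_{8}

The Hessian of f at 0 has rank 0. Corank 2; j^3 = -2*s^2*t has shape L^2 M (L != M), so D-series; mu = 8 gives D_8.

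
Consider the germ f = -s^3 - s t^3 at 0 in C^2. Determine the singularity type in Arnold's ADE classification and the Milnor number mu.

Type E_7, Milnor number mu = 7.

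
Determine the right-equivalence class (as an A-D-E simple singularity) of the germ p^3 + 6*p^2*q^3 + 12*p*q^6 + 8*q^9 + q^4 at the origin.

The Hessian of f at 0 is [[0, 0], [0, 0]] with rank 0, so corank 2. A Groebner basis of the Jacobian ideal J(f) in C{p,q} is {q^3, p^2}; counting standard monomials gives mu = 6. Corank 2; j^3 = p^3 is a perfect cube, so E-series; the 4-jet and mu = 6 give E_6.

E_{6}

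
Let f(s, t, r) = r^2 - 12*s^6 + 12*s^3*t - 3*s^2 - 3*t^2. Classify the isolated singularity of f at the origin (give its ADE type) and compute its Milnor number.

Type A_{1}, Milnor number mu = 1.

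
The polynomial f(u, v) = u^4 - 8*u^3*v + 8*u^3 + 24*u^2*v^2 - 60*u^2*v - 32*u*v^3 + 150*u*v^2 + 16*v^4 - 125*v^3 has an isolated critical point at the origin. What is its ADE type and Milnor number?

Type E6, Milnor number mu = 6.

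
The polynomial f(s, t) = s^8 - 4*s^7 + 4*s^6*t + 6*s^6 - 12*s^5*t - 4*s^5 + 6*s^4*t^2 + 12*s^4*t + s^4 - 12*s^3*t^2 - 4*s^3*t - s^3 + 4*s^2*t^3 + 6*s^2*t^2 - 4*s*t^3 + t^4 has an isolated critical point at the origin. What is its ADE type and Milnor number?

The Hessian of f at 0 has rank 0. Corank 2; j^3 = -s^3 is a perfect cube, so E-series; the 4-jet and mu = 6 give E_6.

Type E6, Milnor number mu = 6.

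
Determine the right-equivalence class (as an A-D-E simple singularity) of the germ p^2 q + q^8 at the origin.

The Hessian of f at 0 has rank 0. Corank 2; j^3 = p^2*q has shape L^2 M (L != M), so D-series; mu = 9 gives D_9.

D_{9}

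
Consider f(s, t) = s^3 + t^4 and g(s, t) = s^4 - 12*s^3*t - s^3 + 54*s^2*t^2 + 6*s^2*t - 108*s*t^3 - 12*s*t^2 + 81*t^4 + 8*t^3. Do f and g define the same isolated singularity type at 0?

The Hessian of f at 0 has rank 0. Corank 2; j^3 = s^3 is a perfect cube, so E-series; the 4-jet and mu = 6 give E_6. The Hessian of g at 0 has rank 0. Corank 2; j^3 = -(s - 2*t)^3 is a perfect cube, so E-series; the 4-jet and mu = 6 give E_6. Both have type E_6, hence right-equivalent.

Yes.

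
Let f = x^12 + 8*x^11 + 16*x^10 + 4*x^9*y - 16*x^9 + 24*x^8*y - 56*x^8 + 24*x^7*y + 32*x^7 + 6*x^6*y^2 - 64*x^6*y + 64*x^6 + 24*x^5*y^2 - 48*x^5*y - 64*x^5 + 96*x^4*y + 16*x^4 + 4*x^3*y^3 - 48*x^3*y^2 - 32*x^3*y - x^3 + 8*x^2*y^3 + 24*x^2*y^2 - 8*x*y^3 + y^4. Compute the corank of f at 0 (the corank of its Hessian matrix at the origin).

Hessian at 0 has rank 0.

2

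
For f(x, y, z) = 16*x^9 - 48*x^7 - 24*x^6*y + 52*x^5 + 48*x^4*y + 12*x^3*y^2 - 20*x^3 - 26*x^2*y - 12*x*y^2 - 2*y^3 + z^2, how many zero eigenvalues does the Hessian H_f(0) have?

2

Hessian at 0 has rank 1.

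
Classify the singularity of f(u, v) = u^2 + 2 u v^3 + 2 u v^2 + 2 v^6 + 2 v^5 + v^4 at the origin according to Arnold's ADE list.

A_5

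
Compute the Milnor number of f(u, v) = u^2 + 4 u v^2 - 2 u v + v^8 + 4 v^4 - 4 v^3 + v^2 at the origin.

7

The Hessian of f at 0 is [[2, -2], [-2, 2]] with rank 1, so corank 1. A Groebner basis of the Jacobian ideal J(f) in C{u,v} is {u^4 + 3*u^3 - 7*u^2*v - 11*u^2/4 + 7*u*v/2 + 3*u/8 - 3*v/8, u^3*v + 3*u^3/2 - 3*u^2*v - u^2 + 5*u*v/4 + u/8 - v/8, u/2 + v^2 - v/2}; counting standard monomials gives mu = 7. Corank 1: A-series; mu = 7 gives A_7.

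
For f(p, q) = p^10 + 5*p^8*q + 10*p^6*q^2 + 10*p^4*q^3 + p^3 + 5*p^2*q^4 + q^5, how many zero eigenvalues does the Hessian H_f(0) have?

2

Hessian at 0 has rank 0.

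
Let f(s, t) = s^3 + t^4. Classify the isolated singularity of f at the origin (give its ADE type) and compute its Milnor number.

The Hessian of f at 0 has rank 0. Corank 2; j^3 = s^3 is a perfect cube, so E-series; the 4-jet and mu = 6 give E_6.

Type E_6, Milnor number mu = 6.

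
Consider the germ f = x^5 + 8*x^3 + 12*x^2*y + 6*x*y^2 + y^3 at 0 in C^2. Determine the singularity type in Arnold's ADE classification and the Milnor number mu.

The Hessian of f at 0 is [[0, 0], [0, 0]] with rank 0, so corank 2. A Groebner basis of the Jacobian ideal J(f) in C{x,y} is {y^5, x*y^3 + 3*y^4/8, x^2 + x*y + y^2/4}; counting standard monomials gives mu = 8. Corank 2; j^3 = (2*x + y)^3 is a perfect cube, so E-series; the 5-jet and mu = 8 give E_8.

Type E_8, Milnor number mu = 8.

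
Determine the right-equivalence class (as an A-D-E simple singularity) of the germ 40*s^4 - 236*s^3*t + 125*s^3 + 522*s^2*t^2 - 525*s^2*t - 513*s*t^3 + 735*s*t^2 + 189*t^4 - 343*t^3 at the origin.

E_7

The Hessian of f at 0 has rank 0. Corank 2; j^3 = (5*s - 7*t)^3 is a perfect cube, so E-series; the 4-jet and mu = 7 give E_7.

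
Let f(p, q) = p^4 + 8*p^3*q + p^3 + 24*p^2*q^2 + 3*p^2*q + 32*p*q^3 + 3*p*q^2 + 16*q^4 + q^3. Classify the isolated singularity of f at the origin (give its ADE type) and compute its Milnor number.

Type E_6, Milnor number mu = 6.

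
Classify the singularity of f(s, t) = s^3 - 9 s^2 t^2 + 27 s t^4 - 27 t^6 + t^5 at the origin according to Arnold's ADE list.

E_8

The Hessian of f at 0 has rank 0. Corank 2; j^3 = s^3 is a perfect cube, so E-series; the 5-jet and mu = 8 give E_8.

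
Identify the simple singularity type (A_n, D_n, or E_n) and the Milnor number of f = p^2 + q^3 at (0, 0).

Type A_2, Milnor number mu = 2.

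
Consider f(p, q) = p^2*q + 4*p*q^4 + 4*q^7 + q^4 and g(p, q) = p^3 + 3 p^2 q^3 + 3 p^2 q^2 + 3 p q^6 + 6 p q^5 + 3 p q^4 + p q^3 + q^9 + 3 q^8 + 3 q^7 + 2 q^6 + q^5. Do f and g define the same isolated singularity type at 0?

The Hessian of f at 0 has rank 0. Corank 2; j^3 = p^2*q has shape L^2 M (L != M), so D-series; mu = 5 gives D_5. The Hessian of g at 0 has rank 0. Corank 2; j^3 = p^3 is a perfect cube, so E-series; the 4-jet and mu = 7 give E_7. f is D_5 but g is E_7, hence not right-equivalent.

No.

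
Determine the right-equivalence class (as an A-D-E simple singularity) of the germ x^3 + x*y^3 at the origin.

The Hessian of f at 0 has rank 0. Corank 2; j^3 = x^3 is a perfect cube, so E-series; the 4-jet and mu = 7 give E_7.

E_7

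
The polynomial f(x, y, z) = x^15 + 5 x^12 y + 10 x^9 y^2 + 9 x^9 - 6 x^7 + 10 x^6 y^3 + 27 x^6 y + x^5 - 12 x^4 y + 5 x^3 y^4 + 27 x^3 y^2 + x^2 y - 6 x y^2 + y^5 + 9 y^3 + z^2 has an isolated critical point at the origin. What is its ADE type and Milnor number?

The Hessian of f at 0 is [[0, 0, 0], [0, 0, 0], [0, 0, 2]] with rank 1, so corank 2. A Groebner basis of the Jacobian ideal J(f) in C{x,y,z} is {-x*y/81 + y^4 + y^2/27, x*y^2 - 3*y^3, x^2 - 481*x*y/81 + 238*y^2/27, z}; counting standard monomials gives mu = 6. Corank 2; j^3 = y*(x - 3*y)^2 has shape L^2 M (L != M), so D-series; mu = 6 gives D_6.

Type D6, Milnor number mu = 6.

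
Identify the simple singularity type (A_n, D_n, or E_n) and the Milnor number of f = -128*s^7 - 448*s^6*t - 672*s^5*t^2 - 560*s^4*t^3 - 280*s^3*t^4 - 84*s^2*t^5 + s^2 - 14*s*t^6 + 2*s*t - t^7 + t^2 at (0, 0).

The Hessian of f at 0 has rank 1. Corank 1: A-series; mu = 6 gives A_6.

Type A_{6}, Milnor number mu = 6.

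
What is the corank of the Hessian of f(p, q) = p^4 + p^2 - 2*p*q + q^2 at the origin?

1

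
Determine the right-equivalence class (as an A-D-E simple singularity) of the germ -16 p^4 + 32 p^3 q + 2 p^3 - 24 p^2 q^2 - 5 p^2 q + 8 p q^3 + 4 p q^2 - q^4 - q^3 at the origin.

D_5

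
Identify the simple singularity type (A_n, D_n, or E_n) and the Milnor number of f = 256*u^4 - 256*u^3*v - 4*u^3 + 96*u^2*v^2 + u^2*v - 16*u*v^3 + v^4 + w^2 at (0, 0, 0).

Type D_{5}, Milnor number mu = 5.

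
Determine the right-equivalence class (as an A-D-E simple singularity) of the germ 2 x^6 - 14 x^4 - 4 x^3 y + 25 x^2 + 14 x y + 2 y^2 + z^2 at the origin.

The Hessian of f at 0 has rank 3. Corank 0: nondegenerate Morse point, so A_1.

A_1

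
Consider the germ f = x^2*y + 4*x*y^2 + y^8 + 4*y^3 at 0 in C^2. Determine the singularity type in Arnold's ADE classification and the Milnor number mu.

Type D9, Milnor number mu = 9.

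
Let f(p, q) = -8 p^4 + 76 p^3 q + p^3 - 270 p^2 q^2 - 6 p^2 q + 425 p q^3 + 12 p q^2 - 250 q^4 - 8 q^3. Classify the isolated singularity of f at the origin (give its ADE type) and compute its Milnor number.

Type E_{7}, Milnor number mu = 7.

The Hessian of f at 0 has rank 0. Corank 2; j^3 = (p - 2*q)^3 is a perfect cube, so E-series; the 4-jet and mu = 7 give E_7.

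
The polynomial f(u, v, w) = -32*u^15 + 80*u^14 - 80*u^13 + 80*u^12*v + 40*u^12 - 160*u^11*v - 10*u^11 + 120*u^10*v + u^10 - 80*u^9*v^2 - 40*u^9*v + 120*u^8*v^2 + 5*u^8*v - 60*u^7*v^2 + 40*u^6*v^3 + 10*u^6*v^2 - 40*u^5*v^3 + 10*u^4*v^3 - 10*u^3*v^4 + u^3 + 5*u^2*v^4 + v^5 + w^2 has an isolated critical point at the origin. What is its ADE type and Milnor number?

Type E_8, Milnor number mu = 8.

The Hessian of f at 0 has rank 1. Corank 2; j^3 = u^3 is a perfect cube, so E-series; the 5-jet and mu = 8 give E_8.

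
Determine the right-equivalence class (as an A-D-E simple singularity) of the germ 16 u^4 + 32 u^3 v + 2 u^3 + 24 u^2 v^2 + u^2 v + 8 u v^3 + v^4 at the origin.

D_5

The Hessian of f at 0 is [[0, 0], [0, 0]] with rank 0, so corank 2. A Groebner basis of the Jacobian ideal J(f) in C{u,v} is {u*v^2, -u*v/8 + v^3, u^2 + u*v/2}; counting standard monomials gives mu = 5. Corank 2; j^3 = u^2*(2*u + v) has shape L^2 M (L != M), so D-series; mu = 5 gives D_5.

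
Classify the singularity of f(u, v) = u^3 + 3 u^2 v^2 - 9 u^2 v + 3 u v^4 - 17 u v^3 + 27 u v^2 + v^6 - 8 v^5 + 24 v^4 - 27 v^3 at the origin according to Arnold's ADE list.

The Hessian of f at 0 has rank 0. Corank 2; j^3 = (u - 3*v)^3 is a perfect cube, so E-series; the 4-jet and mu = 7 give E_7.

E_7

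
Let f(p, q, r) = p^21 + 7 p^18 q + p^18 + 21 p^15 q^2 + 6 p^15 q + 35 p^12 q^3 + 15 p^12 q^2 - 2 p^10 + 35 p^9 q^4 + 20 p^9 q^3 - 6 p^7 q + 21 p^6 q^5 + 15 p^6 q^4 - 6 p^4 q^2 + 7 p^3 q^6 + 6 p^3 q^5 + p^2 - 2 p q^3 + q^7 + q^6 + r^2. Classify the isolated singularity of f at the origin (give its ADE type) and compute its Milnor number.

Type A_{6}, Milnor number mu = 6.

The Hessian of f at 0 has rank 2. Corank 1: A-series; mu = 6 gives A_6.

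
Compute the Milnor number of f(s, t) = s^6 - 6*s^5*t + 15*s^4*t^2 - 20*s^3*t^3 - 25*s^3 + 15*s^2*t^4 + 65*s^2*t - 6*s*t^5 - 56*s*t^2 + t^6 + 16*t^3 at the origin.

The Hessian of f at 0 has rank 0. Corank 2; j^3 = -(s - t)*(5*s - 4*t)^2 has shape L^2 M (L != M), so D-series; mu = 7 gives D_7.

7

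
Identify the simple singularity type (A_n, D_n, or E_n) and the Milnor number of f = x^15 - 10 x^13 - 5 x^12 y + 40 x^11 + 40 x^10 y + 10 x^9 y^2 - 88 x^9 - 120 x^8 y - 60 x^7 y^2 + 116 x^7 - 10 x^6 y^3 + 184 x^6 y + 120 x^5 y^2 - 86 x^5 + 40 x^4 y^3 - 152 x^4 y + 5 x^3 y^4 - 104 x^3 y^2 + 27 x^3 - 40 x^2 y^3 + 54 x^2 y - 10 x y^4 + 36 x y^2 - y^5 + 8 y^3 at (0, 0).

Type E_8, Milnor number mu = 8.

The Hessian of f at 0 has rank 0. Corank 2; j^3 = (3*x + 2*y)^3 is a perfect cube, so E-series; the 5-jet and mu = 8 give E_8.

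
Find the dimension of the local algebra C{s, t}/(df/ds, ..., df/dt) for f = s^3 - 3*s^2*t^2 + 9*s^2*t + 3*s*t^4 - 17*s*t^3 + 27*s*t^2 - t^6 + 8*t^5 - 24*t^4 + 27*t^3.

7

The Hessian of f at 0 is [[0, 0], [0, 0]] with rank 0, so corank 2. A Groebner basis of the Jacobian ideal J(f) in C{s,t} is {-s^2 - 6*s*t + t^4 - t^3/3 - 9*t^2, s^3 - 30*s^2 - 180*s*t + 17*t^3 - 270*t^2, s^2*t + 19*s^2/3 + 38*s*t - 62*t^3/9 + 57*t^2, -s^2 + s*t^2 - 6*s*t + 8*t^3/3 - 9*t^2}; counting standard monomials gives mu = 7. Corank 2; j^3 = (s + 3*t)^3 is a perfect cube, so E-series; the 4-jet and mu = 7 give E_7.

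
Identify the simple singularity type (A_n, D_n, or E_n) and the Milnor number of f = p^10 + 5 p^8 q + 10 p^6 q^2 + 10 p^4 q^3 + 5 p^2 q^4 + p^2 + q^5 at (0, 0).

Type A_4, Milnor number mu = 4.

The Hessian of f at 0 has rank 1. Corank 1: A-series; mu = 4 gives A_4.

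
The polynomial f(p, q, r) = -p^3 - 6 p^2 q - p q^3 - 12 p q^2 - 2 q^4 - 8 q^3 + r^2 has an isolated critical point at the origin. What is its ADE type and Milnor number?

The Hessian of f at 0 has rank 1. Corank 2; j^3 = -(p + 2*q)^3 is a perfect cube, so E-series; the 4-jet and mu = 7 give E_7.

Type E_7, Milnor number mu = 7.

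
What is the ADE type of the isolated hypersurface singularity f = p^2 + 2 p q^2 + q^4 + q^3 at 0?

The Hessian of f at 0 is [[2, 0], [0, 0]] with rank 1, so corank 1. A Groebner basis of the Jacobian ideal J(f) in C{p,q} is {q^2, p}; counting standard monomials gives mu = 2. Corank 1: A-series; mu = 2 gives A_2.

A_{2}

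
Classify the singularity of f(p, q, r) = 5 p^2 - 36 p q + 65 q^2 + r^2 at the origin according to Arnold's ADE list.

A_{1}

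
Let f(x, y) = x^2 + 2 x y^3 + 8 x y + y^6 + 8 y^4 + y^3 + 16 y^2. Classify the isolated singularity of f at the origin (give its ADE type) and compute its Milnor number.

The Hessian of f at 0 has rank 1. Corank 1: A-series; mu = 2 gives A_2.

Type A_2, Milnor number mu = 2.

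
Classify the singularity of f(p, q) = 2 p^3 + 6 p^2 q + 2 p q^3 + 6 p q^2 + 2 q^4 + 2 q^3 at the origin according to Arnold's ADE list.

E_7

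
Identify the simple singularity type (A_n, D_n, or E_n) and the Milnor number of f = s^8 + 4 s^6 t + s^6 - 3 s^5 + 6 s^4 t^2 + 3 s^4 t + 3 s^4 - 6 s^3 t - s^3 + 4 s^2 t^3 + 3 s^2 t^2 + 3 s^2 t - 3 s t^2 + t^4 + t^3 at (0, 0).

Type E6, Milnor number mu = 6.

The Hessian of f at 0 has rank 0. Corank 2; j^3 = -(s - t)^3 is a perfect cube, so E-series; the 4-jet and mu = 6 give E_6.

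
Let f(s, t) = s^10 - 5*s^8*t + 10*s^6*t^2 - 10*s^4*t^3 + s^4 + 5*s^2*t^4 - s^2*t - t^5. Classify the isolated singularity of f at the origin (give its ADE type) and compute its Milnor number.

Type D6, Milnor number mu = 6.

The Hessian of f at 0 has rank 0. Corank 2; j^3 = -s^2*t has shape L^2 M (L != M), so D-series; mu = 6 gives D_6.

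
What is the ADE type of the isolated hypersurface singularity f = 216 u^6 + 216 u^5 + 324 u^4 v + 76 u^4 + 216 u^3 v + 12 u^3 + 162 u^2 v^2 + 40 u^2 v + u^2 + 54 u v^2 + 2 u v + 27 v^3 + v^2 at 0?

A_2

The Hessian of f at 0 is [[2, 2], [2, 2]] with rank 1, so corank 1. A Groebner basis of the Jacobian ideal J(f) in C{u,v} is {v^2, u + v}; counting standard monomials gives mu = 2. Corank 1: A-series; mu = 2 gives A_2.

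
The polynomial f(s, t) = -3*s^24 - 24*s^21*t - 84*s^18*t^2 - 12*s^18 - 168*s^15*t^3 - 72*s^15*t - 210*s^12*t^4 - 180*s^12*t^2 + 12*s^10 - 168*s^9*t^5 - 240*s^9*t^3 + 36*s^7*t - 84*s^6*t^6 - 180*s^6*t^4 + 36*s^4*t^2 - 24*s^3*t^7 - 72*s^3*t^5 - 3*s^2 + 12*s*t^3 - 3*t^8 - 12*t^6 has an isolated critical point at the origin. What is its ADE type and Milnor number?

The Hessian of f at 0 has rank 1. Corank 1: A-series; mu = 7 gives A_7.

Type A_7, Milnor number mu = 7.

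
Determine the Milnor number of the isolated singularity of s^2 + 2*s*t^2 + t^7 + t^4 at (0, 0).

6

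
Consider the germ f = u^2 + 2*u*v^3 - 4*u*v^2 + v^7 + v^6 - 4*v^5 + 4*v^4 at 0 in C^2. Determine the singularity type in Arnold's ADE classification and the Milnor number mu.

Type A_6, Milnor number mu = 6.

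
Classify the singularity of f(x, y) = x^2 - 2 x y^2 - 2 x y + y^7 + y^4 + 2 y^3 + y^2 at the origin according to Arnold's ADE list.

The Hessian of f at 0 has rank 1. Corank 1: A-series; mu = 6 gives A_6.

A_6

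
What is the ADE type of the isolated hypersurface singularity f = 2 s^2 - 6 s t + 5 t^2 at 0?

The Hessian of f at 0 is [[4, -6], [-6, 10]] with rank 2, so corank 0. A Groebner basis of the Jacobian ideal J(f) in C{s,t} is {s, t}; counting standard monomials gives mu = 1. Corank 0: nondegenerate Morse point, so A_1.

A_1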